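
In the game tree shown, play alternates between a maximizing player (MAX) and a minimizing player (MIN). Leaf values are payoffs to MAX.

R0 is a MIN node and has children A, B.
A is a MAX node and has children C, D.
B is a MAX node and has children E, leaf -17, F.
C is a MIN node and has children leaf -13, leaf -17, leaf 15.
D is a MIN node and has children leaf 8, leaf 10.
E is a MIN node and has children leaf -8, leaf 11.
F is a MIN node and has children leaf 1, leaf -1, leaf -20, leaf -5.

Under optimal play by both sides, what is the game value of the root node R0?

C (MIN): min(-13, -17, 15) = -17
D (MIN): min(8, 10) = 8
A (MAX): max(-17, 8) = 8
E (MIN): min(-8, 11) = -8
F (MIN): min(1, -1, -20, -5) = -20
B (MAX): max(-8, -17, -20) = -8
R0 (MIN): min(8, -8) = -8

-8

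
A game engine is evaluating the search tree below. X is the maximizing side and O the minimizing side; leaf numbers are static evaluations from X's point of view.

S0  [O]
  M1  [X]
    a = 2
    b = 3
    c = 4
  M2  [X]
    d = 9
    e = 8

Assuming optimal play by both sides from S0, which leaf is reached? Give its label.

M1 (X): max(2, 3, 4) = 4
M2 (X): max(9, 8) = 9
S0 (O): min(4, 9) = 4
At S0, O picks M1 (lowest: 4).
At M1, X picks c (highest: 4).
Terminal value 4.

c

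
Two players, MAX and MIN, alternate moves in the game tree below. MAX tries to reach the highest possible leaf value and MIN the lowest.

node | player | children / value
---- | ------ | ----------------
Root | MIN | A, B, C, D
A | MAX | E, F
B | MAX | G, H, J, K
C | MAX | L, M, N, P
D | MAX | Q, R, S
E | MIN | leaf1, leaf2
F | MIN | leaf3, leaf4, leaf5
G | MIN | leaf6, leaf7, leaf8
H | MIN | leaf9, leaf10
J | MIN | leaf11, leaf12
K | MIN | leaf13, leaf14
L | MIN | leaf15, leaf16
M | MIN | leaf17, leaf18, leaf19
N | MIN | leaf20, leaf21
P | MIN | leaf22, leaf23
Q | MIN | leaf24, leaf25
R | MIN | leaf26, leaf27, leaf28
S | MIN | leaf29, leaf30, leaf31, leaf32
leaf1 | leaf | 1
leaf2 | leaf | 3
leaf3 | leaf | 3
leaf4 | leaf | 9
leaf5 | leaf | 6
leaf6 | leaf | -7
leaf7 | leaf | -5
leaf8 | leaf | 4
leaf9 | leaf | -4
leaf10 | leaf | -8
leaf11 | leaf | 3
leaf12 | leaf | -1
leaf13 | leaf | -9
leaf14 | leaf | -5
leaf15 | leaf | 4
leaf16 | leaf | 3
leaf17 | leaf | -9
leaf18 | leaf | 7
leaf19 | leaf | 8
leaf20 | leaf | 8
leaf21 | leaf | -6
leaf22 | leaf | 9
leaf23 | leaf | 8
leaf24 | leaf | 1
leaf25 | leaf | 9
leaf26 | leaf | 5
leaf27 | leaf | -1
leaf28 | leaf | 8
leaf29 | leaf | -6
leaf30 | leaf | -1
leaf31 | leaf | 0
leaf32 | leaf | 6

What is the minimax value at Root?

-1

E (MIN): min(1, 3) = 1
F (MIN): min(3, 9, 6) = 3
A (MAX): max(1, 3) = 3
G (MIN): min(-7, -5, 4) = -7
H (MIN): min(-4, -8) = -8
J (MIN): min(3, -1) = -1
K (MIN): min(-9, -5) = -9
B (MAX): max(-7, -8, -1, -9) = -1
L (MIN): min(4, 3) = 3
M (MIN): min(-9, 7, 8) = -9
N (MIN): min(8, -6) = -6
P (MIN): min(9, 8) = 8
C (MAX): max(3, -9, -6, 8) = 8
Q (MIN): min(1, 9) = 1
R (MIN): min(5, -1, 8) = -1
S (MIN): min(-6, -1, 0, 6) = -6
D (MAX): max(1, -1, -6) = 1
Root (MIN): min(3, -1, 8, 1) = -1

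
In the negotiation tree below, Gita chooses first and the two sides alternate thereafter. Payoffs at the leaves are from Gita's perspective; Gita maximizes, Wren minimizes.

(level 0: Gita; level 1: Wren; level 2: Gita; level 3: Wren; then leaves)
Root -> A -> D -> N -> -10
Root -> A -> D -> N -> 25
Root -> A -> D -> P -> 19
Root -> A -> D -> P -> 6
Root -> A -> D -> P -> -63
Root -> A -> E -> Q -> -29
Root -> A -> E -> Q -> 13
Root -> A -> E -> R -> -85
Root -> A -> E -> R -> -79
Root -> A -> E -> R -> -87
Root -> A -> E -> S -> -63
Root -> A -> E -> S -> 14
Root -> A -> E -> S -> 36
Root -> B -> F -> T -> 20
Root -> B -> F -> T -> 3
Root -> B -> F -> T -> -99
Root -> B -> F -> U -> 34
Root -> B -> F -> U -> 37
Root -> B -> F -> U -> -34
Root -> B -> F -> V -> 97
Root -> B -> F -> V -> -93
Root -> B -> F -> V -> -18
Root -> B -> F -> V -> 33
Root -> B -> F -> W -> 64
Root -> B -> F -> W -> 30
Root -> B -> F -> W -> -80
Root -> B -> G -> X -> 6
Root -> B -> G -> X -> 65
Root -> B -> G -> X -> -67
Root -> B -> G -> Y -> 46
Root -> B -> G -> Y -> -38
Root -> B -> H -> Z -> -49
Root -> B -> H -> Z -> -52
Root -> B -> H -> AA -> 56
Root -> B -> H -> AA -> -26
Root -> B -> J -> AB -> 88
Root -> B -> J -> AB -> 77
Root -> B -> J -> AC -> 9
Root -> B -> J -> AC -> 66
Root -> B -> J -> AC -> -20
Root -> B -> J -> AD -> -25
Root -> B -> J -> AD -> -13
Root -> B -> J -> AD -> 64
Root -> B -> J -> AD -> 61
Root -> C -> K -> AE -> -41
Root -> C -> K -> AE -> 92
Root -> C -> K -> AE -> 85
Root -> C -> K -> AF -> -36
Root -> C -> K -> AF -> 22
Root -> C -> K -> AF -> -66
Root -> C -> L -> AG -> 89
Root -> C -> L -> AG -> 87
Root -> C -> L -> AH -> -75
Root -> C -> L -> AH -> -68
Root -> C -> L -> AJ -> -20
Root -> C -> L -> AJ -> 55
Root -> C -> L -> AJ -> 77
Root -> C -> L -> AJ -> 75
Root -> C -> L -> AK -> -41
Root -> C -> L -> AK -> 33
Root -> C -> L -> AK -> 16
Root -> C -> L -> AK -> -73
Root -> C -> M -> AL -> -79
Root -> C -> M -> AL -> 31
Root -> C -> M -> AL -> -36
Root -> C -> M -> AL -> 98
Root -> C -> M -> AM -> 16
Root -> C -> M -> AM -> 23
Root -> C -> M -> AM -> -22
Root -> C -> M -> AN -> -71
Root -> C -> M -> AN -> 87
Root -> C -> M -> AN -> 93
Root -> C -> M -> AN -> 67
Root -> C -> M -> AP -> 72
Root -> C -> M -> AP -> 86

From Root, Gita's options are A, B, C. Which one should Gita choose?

N (Wren): min(-10, 25) = -10
P (Wren): min(19, 6, -63) = -63
D (Gita): max(-10, -63) = -10
Q (Wren): min(-29, 13) = -29
R (Wren): min(-85, -79, -87) = -87
S (Wren): min(-63, 14, 36) = -63
E (Gita): max(-29, -87, -63) = -29
A (Wren): min(-10, -29) = -29
T (Wren): min(20, 3, -99) = -99
U (Wren): min(34, 37, -34) = -34
V (Wren): min(97, -93, -18, 33) = -93
W (Wren): min(64, 30, -80) = -80
F (Gita): max(-99, -34, -93, -80) = -34
X (Wren): min(6, 65, -67) = -67
Y (Wren): min(46, -38) = -38
G (Gita): max(-67, -38) = -38
Z (Wren): min(-49, -52) = -52
AA (Wren): min(56, -26) = -26
H (Gita): max(-52, -26) = -26
AB (Wren): min(88, 77) = 77
AC (Wren): min(9, 66, -20) = -20
AD (Wren): min(-25, -13, 64, 61) = -25
J (Gita): max(77, -20, -25) = 77
B (Wren): min(-34, -38, -26, 77) = -38
AE (Wren): min(-41, 92, 85) = -41
AF (Wren): min(-36, 22, -66) = -66
K (Gita): max(-41, -66) = -41
AG (Wren): min(89, 87) = 87
AH (Wren): min(-75, -68) = -75
AJ (Wren): min(-20, 55, 77, 75) = -20
AK (Wren): min(-41, 33, 16, -73) = -73
L (Gita): max(87, -75, -20, -73) = 87
AL (Wren): min(-79, 31, -36, 98) = -79
AM (Wren): min(16, 23, -22) = -22
AN (Wren): min(-71, 87, 93, 67) = -71
AP (Wren): min(72, 86) = 72
M (Gita): max(-79, -22, -71, 72) = 72
C (Wren): min(-41, 87, 72) = -41
Root (Gita): max(-29, -38, -41) = -29
Gita at Root wants the highest of {A=-29, B=-38, C=-41}, so chooses A.

A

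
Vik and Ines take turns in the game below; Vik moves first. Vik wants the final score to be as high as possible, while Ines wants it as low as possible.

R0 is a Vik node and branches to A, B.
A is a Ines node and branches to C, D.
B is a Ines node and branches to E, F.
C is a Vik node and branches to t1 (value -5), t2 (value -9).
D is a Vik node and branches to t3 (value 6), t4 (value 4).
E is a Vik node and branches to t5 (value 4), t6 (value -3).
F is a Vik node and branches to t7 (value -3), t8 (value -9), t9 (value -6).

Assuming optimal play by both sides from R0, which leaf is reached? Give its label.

t7

C (Vik): max(-5, -9) = -5
D (Vik): max(6, 4) = 6
A (Ines): min(-5, 6) = -5
E (Vik): max(4, -3) = 4
F (Vik): max(-3, -9, -6) = -3
B (Ines): min(4, -3) = -3
R0 (Vik): max(-5, -3) = -3
At R0, Vik picks B (highest: -3).
At B, Ines picks F (lowest: -3).
At F, Vik picks t7 (highest: -3).
Terminal value -3.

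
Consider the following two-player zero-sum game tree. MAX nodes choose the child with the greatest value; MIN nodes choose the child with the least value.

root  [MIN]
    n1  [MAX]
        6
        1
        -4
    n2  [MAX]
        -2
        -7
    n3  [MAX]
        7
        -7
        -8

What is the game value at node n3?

n3 (MAX): max(7, -7, -8) = 7

7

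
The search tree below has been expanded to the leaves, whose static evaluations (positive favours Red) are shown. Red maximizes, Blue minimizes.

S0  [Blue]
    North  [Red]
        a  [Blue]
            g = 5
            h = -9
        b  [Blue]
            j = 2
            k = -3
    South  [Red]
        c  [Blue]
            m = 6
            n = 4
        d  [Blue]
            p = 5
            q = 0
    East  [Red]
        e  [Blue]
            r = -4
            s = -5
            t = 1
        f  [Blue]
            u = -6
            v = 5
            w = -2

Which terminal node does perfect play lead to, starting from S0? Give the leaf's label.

a (Blue): min(5, -9) = -9
b (Blue): min(2, -3) = -3
North (Red): max(-9, -3) = -3
c (Blue): min(6, 4) = 4
d (Blue): min(5, 0) = 0
South (Red): max(4, 0) = 4
e (Blue): min(-4, -5, 1) = -5
f (Blue): min(-6, 5, -2) = -6
East (Red): max(-5, -6) = -5
S0 (Blue): min(-3, 4, -5) = -5
At S0, Blue picks East (lowest: -5).
At East, Red picks e (highest: -5).
At e, Blue picks s (lowest: -5).
Terminal value -5.

s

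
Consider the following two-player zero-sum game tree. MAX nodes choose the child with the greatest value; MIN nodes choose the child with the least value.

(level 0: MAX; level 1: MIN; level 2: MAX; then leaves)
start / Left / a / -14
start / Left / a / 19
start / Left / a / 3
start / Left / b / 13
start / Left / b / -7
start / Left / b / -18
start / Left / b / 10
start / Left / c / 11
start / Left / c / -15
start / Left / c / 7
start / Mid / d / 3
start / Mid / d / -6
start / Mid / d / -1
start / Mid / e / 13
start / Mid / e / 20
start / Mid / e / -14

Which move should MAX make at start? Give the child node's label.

a (MAX): max(-14, 19, 3) = 19
b (MAX): max(13, -7, -18, 10) = 13
c (MAX): max(11, -15, 7) = 11
Left (MIN): min(19, 13, 11) = 11
d (MAX): max(3, -6, -1) = 3
e (MAX): max(13, 20, -14) = 20
Mid (MIN): min(3, 20) = 3
start (MAX): max(11, 3) = 11
MAX at start wants the highest of {Left=11, Mid=3}, so chooses Left.

Left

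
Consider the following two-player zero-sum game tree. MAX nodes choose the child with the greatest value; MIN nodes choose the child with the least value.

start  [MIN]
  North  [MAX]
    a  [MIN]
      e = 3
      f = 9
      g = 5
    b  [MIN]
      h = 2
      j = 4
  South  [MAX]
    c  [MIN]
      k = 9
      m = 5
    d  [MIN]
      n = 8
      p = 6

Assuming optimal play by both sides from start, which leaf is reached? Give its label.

e

a (MIN): min(3, 9, 5) = 3
b (MIN): min(2, 4) = 2
North (MAX): max(3, 2) = 3
c (MIN): min(9, 5) = 5
d (MIN): min(8, 6) = 6
South (MAX): max(5, 6) = 6
start (MIN): min(3, 6) = 3
At start, MIN picks North (lowest: 3).
At North, MAX picks a (highest: 3).
At a, MIN picks e (lowest: 3).
Terminal value 3.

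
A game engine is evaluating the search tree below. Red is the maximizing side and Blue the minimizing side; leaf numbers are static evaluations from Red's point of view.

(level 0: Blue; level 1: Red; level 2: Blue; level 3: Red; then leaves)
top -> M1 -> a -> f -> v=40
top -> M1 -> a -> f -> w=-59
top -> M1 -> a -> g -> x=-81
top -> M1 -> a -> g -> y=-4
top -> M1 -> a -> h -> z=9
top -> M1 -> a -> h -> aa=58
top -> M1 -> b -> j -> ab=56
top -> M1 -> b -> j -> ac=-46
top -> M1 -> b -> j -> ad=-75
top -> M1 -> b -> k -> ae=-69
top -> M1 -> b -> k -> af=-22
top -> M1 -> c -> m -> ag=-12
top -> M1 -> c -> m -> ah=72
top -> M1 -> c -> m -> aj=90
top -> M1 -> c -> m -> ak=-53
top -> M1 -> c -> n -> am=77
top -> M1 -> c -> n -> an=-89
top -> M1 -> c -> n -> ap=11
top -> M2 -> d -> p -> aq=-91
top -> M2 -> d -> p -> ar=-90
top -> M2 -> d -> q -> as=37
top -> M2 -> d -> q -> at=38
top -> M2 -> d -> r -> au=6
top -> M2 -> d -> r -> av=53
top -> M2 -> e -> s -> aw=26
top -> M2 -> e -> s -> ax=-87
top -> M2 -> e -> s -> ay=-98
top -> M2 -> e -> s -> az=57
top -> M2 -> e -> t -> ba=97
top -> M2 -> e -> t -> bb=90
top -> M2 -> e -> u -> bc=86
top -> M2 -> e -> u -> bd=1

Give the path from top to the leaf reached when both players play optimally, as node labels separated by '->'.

top -> M2 -> e -> s -> az

f (Red): max(40, -59) = 40
g (Red): max(-81, -4) = -4
h (Red): max(9, 58) = 58
a (Blue): min(40, -4, 58) = -4
j (Red): max(56, -46, -75) = 56
k (Red): max(-69, -22) = -22
b (Blue): min(56, -22) = -22
m (Red): max(-12, 72, 90, -53) = 90
n (Red): max(77, -89, 11) = 77
c (Blue): min(90, 77) = 77
M1 (Red): max(-4, -22, 77) = 77
p (Red): max(-91, -90) = -90
q (Red): max(37, 38) = 38
r (Red): max(6, 53) = 53
d (Blue): min(-90, 38, 53) = -90
s (Red): max(26, -87, -98, 57) = 57
t (Red): max(97, 90) = 97
u (Red): max(86, 1) = 86
e (Blue): min(57, 97, 86) = 57
M2 (Red): max(-90, 57) = 57
top (Blue): min(77, 57) = 57
At top, Blue picks M2 (lowest: 57).
At M2, Red picks e (highest: 57).
At e, Blue picks s (lowest: 57).
At s, Red picks az (highest: 57).
Terminal value 57.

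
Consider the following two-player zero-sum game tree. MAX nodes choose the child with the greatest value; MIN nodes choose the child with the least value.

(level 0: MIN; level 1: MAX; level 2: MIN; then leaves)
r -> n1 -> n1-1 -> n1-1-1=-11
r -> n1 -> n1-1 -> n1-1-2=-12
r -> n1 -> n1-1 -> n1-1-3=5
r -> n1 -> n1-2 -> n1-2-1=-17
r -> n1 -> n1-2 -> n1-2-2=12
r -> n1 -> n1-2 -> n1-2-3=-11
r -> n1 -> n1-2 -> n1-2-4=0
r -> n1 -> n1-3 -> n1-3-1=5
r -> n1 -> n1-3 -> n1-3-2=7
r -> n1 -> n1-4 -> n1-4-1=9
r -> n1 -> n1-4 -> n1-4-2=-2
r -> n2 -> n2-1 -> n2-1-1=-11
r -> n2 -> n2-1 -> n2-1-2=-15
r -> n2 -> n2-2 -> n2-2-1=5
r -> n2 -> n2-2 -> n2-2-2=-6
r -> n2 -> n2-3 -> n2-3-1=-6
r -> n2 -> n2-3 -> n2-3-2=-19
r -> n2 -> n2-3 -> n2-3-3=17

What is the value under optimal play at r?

-6

n1-1 (MIN): min(-11, -12, 5) = -12
n1-2 (MIN): min(-17, 12, -11, 0) = -17
n1-3 (MIN): min(5, 7) = 5
n1-4 (MIN): min(9, -2) = -2
n1 (MAX): max(-12, -17, 5, -2) = 5
n2-1 (MIN): min(-11, -15) = -15
n2-2 (MIN): min(5, -6) = -6
n2-3 (MIN): min(-6, -19, 17) = -19
n2 (MAX): max(-15, -6, -19) = -6
r (MIN): min(5, -6) = -6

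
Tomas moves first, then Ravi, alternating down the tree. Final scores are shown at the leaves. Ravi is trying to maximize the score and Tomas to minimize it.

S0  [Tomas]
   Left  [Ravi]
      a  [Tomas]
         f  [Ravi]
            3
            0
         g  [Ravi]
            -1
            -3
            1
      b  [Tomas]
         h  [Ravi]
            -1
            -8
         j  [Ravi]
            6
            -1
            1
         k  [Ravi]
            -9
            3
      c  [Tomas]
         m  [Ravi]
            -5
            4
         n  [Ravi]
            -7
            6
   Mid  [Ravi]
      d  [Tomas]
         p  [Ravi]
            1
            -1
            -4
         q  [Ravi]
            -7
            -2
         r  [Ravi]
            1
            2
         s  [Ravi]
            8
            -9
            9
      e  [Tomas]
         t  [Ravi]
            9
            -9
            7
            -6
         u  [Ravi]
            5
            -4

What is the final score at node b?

h (Ravi): max(-1, -8) = -1
j (Ravi): max(6, -1, 1) = 6
k (Ravi): max(-9, 3) = 3
b (Tomas): min(-1, 6, 3) = -1

-1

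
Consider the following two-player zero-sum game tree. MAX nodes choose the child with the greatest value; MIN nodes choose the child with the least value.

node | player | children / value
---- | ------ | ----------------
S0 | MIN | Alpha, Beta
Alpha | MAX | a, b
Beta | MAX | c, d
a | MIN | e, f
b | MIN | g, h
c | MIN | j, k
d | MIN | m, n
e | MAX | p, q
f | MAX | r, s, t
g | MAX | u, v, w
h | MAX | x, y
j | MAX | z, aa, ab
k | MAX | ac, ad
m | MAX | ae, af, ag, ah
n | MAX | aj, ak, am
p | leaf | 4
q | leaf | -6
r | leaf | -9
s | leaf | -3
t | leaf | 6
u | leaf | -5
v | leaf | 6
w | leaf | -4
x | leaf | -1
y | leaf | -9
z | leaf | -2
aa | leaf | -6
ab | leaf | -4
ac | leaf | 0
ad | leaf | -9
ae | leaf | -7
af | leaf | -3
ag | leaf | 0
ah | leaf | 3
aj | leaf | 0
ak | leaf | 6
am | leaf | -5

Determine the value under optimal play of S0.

3

e (MAX): max(4, -6) = 4
f (MAX): max(-9, -3, 6) = 6
a (MIN): min(4, 6) = 4
g (MAX): max(-5, 6, -4) = 6
h (MAX): max(-1, -9) = -1
b (MIN): min(6, -1) = -1
Alpha (MAX): max(4, -1) = 4
j (MAX): max(-2, -6, -4) = -2
k (MAX): max(0, -9) = 0
c (MIN): min(-2, 0) = -2
m (MAX): max(-7, -3, 0, 3) = 3
n (MAX): max(0, 6, -5) = 6
d (MIN): min(3, 6) = 3
Beta (MAX): max(-2, 3) = 3
S0 (MIN): min(4, 3) = 3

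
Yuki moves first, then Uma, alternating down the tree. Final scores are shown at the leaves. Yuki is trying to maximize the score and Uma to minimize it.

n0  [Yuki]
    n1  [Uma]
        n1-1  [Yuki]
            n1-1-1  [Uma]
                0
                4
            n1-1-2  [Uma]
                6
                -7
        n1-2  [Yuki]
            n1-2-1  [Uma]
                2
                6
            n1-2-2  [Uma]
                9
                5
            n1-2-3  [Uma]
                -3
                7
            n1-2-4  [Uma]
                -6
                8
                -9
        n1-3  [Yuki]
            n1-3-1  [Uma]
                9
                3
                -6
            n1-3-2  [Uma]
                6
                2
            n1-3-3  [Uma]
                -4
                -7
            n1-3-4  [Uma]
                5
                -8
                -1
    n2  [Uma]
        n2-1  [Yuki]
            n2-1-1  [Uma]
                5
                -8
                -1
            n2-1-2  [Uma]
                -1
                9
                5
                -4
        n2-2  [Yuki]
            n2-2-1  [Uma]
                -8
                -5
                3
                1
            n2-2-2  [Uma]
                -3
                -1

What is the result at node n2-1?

n2-1-1 (Uma): min(5, -8, -1) = -8
n2-1-2 (Uma): min(-1, 9, 5, -4) = -4
n2-1 (Yuki): max(-8, -4) = -4

-4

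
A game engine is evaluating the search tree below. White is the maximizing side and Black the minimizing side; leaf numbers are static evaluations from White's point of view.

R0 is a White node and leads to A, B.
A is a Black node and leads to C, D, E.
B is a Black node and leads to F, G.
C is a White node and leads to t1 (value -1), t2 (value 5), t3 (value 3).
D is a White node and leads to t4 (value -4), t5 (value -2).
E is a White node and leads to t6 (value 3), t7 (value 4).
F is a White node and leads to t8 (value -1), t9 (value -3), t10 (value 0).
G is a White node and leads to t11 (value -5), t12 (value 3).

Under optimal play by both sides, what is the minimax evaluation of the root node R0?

0

C (White): max(-1, 5, 3) = 5
D (White): max(-4, -2) = -2
E (White): max(3, 4) = 4
A (Black): min(5, -2, 4) = -2
F (White): max(-1, -3, 0) = 0
G (White): max(-5, 3) = 3
B (Black): min(0, 3) = 0
R0 (White): max(-2, 0) = 0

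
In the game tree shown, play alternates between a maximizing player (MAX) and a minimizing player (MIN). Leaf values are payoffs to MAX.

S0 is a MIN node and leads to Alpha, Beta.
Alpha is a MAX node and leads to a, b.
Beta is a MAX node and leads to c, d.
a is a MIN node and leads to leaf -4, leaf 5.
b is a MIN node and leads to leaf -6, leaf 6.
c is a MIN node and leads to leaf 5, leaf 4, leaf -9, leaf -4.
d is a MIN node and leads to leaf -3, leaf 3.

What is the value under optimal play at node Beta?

-3

c (MIN): min(5, 4, -9, -4) = -9
d (MIN): min(-3, 3) = -3
Beta (MAX): max(-9, -3) = -3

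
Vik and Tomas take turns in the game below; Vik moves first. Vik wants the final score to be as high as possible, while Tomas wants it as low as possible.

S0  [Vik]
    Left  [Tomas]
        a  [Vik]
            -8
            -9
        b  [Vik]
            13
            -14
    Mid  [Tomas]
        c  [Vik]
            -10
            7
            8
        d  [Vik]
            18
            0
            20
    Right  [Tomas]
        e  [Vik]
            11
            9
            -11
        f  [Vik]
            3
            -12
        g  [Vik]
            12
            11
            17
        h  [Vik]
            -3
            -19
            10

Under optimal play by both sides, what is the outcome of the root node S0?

8

a (Vik): max(-8, -9) = -8
b (Vik): max(13, -14) = 13
Left (Tomas): min(-8, 13) = -8
c (Vik): max(-10, 7, 8) = 8
d (Vik): max(18, 0, 20) = 20
Mid (Tomas): min(8, 20) = 8
e (Vik): max(11, 9, -11) = 11
f (Vik): max(3, -12) = 3
g (Vik): max(12, 11, 17) = 17
h (Vik): max(-3, -19, 10) = 10
Right (Tomas): min(11, 3, 17, 10) = 3
S0 (Vik): max(-8, 8, 3) = 8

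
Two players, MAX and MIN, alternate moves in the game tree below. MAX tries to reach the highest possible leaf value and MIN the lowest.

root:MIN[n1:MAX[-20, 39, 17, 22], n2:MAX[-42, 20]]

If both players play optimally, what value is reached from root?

n1 (MAX): max(-20, 39, 17, 22) = 39
n2 (MAX): max(-42, 20) = 20
root (MIN): min(39, 20) = 20

20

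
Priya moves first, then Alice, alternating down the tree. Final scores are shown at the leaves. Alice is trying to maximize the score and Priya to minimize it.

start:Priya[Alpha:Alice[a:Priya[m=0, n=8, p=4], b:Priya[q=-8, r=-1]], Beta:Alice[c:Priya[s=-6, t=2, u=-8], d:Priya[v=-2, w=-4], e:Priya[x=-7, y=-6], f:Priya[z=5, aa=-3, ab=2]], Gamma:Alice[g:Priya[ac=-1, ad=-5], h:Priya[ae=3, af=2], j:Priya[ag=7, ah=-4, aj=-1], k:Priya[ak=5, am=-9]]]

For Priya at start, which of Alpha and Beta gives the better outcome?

a (Priya): min(0, 8, 4) = 0
b (Priya): min(-8, -1) = -8
Alpha (Alice): max(0, -8) = 0
c (Priya): min(-6, 2, -8) = -8
d (Priya): min(-2, -4) = -4
e (Priya): min(-7, -6) = -7
f (Priya): min(5, -3, 2) = -3
Beta (Alice): max(-8, -4, -7, -3) = -3
Priya prefers the lower value; Alpha=0, Beta=-3. Beta is better since -3 < 0.

Beta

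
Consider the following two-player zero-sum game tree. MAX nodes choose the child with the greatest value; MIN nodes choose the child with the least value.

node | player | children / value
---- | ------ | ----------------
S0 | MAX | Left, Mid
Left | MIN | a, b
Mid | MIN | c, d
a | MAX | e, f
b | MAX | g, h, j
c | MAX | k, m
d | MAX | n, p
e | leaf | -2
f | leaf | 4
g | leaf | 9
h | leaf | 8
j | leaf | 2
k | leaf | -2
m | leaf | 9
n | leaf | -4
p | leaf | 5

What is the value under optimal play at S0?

a (MAX): max(-2, 4) = 4
b (MAX): max(9, 8, 2) = 9
Left (MIN): min(4, 9) = 4
c (MAX): max(-2, 9) = 9
d (MAX): max(-4, 5) = 5
Mid (MIN): min(9, 5) = 5
S0 (MAX): max(4, 5) = 5

5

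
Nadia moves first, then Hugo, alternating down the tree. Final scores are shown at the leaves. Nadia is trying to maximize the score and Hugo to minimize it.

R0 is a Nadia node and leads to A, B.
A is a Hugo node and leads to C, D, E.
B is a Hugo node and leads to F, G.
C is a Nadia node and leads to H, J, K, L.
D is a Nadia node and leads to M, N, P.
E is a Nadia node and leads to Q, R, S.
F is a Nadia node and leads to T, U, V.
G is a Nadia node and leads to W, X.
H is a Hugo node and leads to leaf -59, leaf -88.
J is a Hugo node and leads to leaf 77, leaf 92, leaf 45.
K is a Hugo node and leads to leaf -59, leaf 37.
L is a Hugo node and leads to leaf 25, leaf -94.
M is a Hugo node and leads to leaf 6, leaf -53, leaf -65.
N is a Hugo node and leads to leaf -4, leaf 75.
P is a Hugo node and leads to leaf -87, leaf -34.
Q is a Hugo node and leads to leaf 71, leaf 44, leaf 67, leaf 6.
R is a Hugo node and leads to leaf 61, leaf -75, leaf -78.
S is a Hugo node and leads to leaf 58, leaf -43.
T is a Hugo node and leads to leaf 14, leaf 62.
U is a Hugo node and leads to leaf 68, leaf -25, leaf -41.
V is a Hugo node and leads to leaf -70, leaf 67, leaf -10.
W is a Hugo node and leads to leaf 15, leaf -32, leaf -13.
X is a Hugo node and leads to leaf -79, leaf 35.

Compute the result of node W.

-32

W (Hugo): min(15, -32, -13) = -32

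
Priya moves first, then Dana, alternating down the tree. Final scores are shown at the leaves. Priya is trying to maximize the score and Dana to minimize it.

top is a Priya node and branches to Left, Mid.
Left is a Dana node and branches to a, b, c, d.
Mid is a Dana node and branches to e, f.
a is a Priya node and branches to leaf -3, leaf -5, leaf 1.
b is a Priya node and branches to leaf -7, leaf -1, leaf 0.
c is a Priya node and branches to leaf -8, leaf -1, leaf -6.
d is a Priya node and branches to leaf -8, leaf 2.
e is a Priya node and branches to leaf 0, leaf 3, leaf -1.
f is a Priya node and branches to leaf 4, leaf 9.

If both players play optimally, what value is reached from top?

a (Priya): max(-3, -5, 1) = 1
b (Priya): max(-7, -1, 0) = 0
c (Priya): max(-8, -1, -6) = -1
d (Priya): max(-8, 2) = 2
Left (Dana): min(1, 0, -1, 2) = -1
e (Priya): max(0, 3, -1) = 3
f (Priya): max(4, 9) = 9
Mid (Dana): min(3, 9) = 3
top (Priya): max(-1, 3) = 3

3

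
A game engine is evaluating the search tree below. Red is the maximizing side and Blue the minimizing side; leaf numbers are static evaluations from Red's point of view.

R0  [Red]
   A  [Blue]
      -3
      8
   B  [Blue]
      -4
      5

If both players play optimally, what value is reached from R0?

A (Blue): min(-3, 8) = -3
B (Blue): min(-4, 5) = -4
R0 (Red): max(-3, -4) = -3

-3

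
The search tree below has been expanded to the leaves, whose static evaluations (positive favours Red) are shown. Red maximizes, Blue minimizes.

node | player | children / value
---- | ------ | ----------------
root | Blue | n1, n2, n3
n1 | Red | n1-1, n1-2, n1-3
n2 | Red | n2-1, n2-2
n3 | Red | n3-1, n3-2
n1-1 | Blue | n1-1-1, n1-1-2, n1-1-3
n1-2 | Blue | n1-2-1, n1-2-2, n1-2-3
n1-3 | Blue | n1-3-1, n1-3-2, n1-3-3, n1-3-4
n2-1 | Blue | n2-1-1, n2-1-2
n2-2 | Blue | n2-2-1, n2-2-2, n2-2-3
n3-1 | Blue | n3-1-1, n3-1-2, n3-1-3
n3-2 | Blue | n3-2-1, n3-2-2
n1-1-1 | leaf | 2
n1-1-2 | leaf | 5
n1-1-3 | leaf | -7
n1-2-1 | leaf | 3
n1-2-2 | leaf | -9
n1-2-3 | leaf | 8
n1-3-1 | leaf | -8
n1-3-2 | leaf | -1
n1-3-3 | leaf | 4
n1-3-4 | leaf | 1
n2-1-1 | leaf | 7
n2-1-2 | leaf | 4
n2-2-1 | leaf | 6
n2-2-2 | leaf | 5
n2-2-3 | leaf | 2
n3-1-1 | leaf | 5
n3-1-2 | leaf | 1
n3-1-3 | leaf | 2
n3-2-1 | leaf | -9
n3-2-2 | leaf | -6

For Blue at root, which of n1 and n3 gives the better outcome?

n1

n1-1 (Blue): min(2, 5, -7) = -7
n1-2 (Blue): min(3, -9, 8) = -9
n1-3 (Blue): min(-8, -1, 4, 1) = -8
n1 (Red): max(-7, -9, -8) = -7
n3-1 (Blue): min(5, 1, 2) = 1
n3-2 (Blue): min(-9, -6) = -9
n3 (Red): max(1, -9) = 1
Blue prefers the lower value; n1=-7, n3=1. n1 is better since -7 < 1.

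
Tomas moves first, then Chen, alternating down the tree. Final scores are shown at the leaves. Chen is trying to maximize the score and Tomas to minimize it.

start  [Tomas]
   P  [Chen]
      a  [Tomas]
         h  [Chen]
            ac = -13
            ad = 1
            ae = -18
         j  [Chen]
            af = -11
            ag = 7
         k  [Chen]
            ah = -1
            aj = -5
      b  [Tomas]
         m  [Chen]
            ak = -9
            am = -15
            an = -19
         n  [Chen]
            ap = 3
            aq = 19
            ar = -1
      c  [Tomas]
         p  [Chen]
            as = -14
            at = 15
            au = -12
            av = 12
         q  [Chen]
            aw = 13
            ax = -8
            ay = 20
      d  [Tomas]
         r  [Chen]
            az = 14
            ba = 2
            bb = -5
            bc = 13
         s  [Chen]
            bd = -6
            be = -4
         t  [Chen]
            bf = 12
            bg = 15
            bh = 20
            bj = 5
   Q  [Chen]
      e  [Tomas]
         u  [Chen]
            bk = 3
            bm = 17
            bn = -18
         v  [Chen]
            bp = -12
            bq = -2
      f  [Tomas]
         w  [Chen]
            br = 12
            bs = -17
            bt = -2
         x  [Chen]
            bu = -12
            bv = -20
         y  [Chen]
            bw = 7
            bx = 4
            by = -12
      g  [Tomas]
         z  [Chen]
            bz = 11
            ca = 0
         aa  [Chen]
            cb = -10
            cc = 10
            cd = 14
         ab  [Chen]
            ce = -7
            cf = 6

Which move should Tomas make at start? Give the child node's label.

h (Chen): max(-13, 1, -18) = 1
j (Chen): max(-11, 7) = 7
k (Chen): max(-1, -5) = -1
a (Tomas): min(1, 7, -1) = -1
m (Chen): max(-9, -15, -19) = -9
n (Chen): max(3, 19, -1) = 19
b (Tomas): min(-9, 19) = -9
p (Chen): max(-14, 15, -12, 12) = 15
q (Chen): max(13, -8, 20) = 20
c (Tomas): min(15, 20) = 15
r (Chen): max(14, 2, -5, 13) = 14
s (Chen): max(-6, -4) = -4
t (Chen): max(12, 15, 20, 5) = 20
d (Tomas): min(14, -4, 20) = -4
P (Chen): max(-1, -9, 15, -4) = 15
u (Chen): max(3, 17, -18) = 17
v (Chen): max(-12, -2) = -2
e (Tomas): min(17, -2) = -2
w (Chen): max(12, -17, -2) = 12
x (Chen): max(-12, -20) = -12
y (Chen): max(7, 4, -12) = 7
f (Tomas): min(12, -12, 7) = -12
z (Chen): max(11, 0) = 11
aa (Chen): max(-10, 10, 14) = 14
ab (Chen): max(-7, 6) = 6
g (Tomas): min(11, 14, 6) = 6
Q (Chen): max(-2, -12, 6) = 6
start (Tomas): min(15, 6) = 6
Tomas at start wants the lowest of {P=15, Q=6}, so chooses Q.

Q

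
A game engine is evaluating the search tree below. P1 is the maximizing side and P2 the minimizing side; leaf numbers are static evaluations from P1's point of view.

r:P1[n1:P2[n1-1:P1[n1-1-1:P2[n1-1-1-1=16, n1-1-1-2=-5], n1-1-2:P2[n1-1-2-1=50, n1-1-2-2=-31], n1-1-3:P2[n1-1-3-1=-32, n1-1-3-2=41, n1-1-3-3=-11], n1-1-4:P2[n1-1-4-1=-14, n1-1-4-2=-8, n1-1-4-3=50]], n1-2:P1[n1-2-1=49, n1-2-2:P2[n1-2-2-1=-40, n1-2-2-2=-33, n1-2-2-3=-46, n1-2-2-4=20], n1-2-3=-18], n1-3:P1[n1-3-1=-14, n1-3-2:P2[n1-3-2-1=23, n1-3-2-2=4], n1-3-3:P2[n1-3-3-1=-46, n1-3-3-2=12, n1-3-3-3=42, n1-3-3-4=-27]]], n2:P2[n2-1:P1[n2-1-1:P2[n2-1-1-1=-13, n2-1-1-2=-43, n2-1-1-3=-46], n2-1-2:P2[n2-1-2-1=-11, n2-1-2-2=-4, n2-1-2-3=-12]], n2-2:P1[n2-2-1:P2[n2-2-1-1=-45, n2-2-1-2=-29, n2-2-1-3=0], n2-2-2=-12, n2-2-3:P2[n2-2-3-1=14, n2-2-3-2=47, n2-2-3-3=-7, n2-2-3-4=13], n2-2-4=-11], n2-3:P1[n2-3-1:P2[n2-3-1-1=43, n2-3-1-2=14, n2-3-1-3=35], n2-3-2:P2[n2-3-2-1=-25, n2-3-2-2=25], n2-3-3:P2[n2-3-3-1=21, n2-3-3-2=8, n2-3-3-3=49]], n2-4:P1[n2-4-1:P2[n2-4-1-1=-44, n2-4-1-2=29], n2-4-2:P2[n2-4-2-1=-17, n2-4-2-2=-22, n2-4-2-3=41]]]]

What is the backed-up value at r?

-5

n1-1-1 (P2): min(16, -5) = -5
n1-1-2 (P2): min(50, -31) = -31
n1-1-3 (P2): min(-32, 41, -11) = -32
n1-1-4 (P2): min(-14, -8, 50) = -14
n1-1 (P1): max(-5, -31, -32, -14) = -5
n1-2-2 (P2): min(-40, -33, -46, 20) = -46
n1-2 (P1): max(49, -46, -18) = 49
n1-3-2 (P2): min(23, 4) = 4
n1-3-3 (P2): min(-46, 12, 42, -27) = -46
n1-3 (P1): max(-14, 4, -46) = 4
n1 (P2): min(-5, 49, 4) = -5
n2-1-1 (P2): min(-13, -43, -46) = -46
n2-1-2 (P2): min(-11, -4, -12) = -12
n2-1 (P1): max(-46, -12) = -12
n2-2-1 (P2): min(-45, -29, 0) = -45
n2-2-3 (P2): min(14, 47, -7, 13) = -7
n2-2 (P1): max(-45, -12, -7, -11) = -7
n2-3-1 (P2): min(43, 14, 35) = 14
n2-3-2 (P2): min(-25, 25) = -25
n2-3-3 (P2): min(21, 8, 49) = 8
n2-3 (P1): max(14, -25, 8) = 14
n2-4-1 (P2): min(-44, 29) = -44
n2-4-2 (P2): min(-17, -22, 41) = -22
n2-4 (P1): max(-44, -22) = -22
n2 (P2): min(-12, -7, 14, -22) = -22
r (P1): max(-5, -22) = -5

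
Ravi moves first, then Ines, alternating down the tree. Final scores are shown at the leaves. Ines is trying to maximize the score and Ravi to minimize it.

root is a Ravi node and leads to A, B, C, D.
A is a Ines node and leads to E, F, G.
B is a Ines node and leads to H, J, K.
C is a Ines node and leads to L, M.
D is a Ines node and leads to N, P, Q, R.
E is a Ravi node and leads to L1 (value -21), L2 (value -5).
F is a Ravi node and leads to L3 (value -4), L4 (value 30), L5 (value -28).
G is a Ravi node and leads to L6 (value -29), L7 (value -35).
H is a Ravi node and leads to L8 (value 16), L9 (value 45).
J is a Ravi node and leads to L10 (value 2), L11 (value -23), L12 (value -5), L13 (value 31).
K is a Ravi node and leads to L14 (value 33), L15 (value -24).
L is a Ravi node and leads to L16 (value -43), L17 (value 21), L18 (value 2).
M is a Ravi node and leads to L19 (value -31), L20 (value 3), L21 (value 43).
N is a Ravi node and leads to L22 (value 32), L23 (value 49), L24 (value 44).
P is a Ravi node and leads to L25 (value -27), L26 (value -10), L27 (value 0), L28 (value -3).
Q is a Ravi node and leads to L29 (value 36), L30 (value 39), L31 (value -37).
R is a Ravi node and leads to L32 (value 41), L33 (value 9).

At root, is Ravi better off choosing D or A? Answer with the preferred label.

A

N (Ravi): min(32, 49, 44) = 32
P (Ravi): min(-27, -10, 0, -3) = -27
Q (Ravi): min(36, 39, -37) = -37
R (Ravi): min(41, 9) = 9
D (Ines): max(32, -27, -37, 9) = 32
E (Ravi): min(-21, -5) = -21
F (Ravi): min(-4, 30, -28) = -28
G (Ravi): min(-29, -35) = -35
A (Ines): max(-21, -28, -35) = -21
Ravi prefers the lower value; D=32, A=-21. A is better since -21 < 32.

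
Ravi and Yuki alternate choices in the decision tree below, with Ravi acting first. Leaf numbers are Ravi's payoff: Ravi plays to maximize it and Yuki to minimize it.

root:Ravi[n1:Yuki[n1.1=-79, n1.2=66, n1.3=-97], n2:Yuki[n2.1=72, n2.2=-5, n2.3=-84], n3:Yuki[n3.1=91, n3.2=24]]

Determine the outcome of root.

24

n1 (Yuki): min(-79, 66, -97) = -97
n2 (Yuki): min(72, -5, -84) = -84
n3 (Yuki): min(91, 24) = 24
root (Ravi): max(-97, -84, 24) = 24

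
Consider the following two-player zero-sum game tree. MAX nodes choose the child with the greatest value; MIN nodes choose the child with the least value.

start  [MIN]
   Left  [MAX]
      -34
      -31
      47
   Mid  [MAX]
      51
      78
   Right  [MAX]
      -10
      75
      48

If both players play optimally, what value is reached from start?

Left (MAX): max(-34, -31, 47) = 47
Mid (MAX): max(51, 78) = 78
Right (MAX): max(-10, 75, 48) = 75
start (MIN): min(47, 78, 75) = 47

47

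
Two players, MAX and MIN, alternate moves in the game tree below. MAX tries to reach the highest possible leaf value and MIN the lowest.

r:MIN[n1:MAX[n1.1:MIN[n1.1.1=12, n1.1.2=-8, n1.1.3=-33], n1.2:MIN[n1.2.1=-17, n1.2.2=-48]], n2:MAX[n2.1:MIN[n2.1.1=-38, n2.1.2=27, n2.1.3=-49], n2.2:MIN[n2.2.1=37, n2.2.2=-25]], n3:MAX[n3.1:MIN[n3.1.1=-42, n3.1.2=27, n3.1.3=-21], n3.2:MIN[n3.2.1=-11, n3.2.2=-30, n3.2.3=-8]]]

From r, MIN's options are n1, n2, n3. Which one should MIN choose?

n1.1 (MIN): min(12, -8, -33) = -33
n1.2 (MIN): min(-17, -48) = -48
n1 (MAX): max(-33, -48) = -33
n2.1 (MIN): min(-38, 27, -49) = -49
n2.2 (MIN): min(37, -25) = -25
n2 (MAX): max(-49, -25) = -25
n3.1 (MIN): min(-42, 27, -21) = -42
n3.2 (MIN): min(-11, -30, -8) = -30
n3 (MAX): max(-42, -30) = -30
r (MIN): min(-33, -25, -30) = -33
MIN at r wants the lowest of {n1=-33, n2=-25, n3=-30}, so chooses n1.

n1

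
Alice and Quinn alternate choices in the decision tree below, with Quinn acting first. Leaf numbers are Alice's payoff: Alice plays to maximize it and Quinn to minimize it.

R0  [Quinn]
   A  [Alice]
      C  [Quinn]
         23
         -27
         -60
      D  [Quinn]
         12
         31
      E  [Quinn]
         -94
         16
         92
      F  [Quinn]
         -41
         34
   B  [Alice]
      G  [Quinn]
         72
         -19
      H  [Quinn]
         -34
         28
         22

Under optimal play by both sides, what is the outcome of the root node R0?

C (Quinn): min(23, -27, -60) = -60
D (Quinn): min(12, 31) = 12
E (Quinn): min(-94, 16, 92) = -94
F (Quinn): min(-41, 34) = -41
A (Alice): max(-60, 12, -94, -41) = 12
G (Quinn): min(72, -19) = -19
H (Quinn): min(-34, 28, 22) = -34
B (Alice): max(-19, -34) = -19
R0 (Quinn): min(12, -19) = -19

-19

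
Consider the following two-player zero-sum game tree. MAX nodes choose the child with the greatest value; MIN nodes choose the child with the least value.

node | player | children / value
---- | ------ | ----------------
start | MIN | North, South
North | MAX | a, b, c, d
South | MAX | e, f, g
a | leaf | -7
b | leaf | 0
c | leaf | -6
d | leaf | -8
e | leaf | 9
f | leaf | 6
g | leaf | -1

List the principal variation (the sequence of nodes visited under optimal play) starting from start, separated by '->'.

start -> North -> b

North (MAX): max(-7, 0, -6, -8) = 0
South (MAX): max(9, 6, -1) = 9
start (MIN): min(0, 9) = 0
At start, MIN picks North (lowest: 0).
At North, MAX picks b (highest: 0).
Terminal value 0.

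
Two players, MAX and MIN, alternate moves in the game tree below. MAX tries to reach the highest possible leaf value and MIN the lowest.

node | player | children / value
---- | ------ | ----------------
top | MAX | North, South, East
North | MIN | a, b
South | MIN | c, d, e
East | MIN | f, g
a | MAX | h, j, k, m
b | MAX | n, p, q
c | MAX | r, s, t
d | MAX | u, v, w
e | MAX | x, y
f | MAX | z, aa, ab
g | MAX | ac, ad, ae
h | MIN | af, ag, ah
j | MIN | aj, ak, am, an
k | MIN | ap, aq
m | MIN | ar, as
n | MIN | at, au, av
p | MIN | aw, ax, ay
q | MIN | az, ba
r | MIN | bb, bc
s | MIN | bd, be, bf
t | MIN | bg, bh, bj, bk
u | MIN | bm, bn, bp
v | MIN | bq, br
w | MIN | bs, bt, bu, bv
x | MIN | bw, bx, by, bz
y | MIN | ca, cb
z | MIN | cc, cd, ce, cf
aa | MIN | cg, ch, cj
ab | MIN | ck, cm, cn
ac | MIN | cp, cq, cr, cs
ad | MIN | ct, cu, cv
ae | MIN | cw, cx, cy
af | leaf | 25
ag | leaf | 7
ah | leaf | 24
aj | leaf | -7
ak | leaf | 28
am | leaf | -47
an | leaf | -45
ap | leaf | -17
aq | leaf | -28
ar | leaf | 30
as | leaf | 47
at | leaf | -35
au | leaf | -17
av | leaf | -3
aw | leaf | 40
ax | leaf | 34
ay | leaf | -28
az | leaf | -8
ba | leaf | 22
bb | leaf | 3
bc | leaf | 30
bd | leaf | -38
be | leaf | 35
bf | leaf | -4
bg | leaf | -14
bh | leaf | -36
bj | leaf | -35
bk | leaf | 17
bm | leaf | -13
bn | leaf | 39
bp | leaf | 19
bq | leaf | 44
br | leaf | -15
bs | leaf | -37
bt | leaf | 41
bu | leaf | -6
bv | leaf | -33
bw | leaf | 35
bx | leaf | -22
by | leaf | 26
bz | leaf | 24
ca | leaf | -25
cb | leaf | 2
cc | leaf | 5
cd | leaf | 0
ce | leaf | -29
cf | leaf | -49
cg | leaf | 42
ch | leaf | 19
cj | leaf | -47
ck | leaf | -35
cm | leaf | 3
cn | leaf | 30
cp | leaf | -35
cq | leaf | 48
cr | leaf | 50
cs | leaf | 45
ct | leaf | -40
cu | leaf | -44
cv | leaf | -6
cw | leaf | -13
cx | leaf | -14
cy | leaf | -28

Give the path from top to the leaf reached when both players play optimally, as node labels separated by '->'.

h (MIN): min(25, 7, 24) = 7
j (MIN): min(-7, 28, -47, -45) = -47
k (MIN): min(-17, -28) = -28
m (MIN): min(30, 47) = 30
a (MAX): max(7, -47, -28, 30) = 30
n (MIN): min(-35, -17, -3) = -35
p (MIN): min(40, 34, -28) = -28
q (MIN): min(-8, 22) = -8
b (MAX): max(-35, -28, -8) = -8
North (MIN): min(30, -8) = -8
r (MIN): min(3, 30) = 3
s (MIN): min(-38, 35, -4) = -38
t (MIN): min(-14, -36, -35, 17) = -36
c (MAX): max(3, -38, -36) = 3
u (MIN): min(-13, 39, 19) = -13
v (MIN): min(44, -15) = -15
w (MIN): min(-37, 41, -6, -33) = -37
d (MAX): max(-13, -15, -37) = -13
x (MIN): min(35, -22, 26, 24) = -22
y (MIN): min(-25, 2) = -25
e (MAX): max(-22, -25) = -22
South (MIN): min(3, -13, -22) = -22
z (MIN): min(5, 0, -29, -49) = -49
aa (MIN): min(42, 19, -47) = -47
ab (MIN): min(-35, 3, 30) = -35
f (MAX): max(-49, -47, -35) = -35
ac (MIN): min(-35, 48, 50, 45) = -35
ad (MIN): min(-40, -44, -6) = -44
ae (MIN): min(-13, -14, -28) = -28
g (MAX): max(-35, -44, -28) = -28
East (MIN): min(-35, -28) = -35
top (MAX): max(-8, -22, -35) = -8
At top, MAX picks North (highest: -8).
At North, MIN picks b (lowest: -8).
At b, MAX picks q (highest: -8).
At q, MIN picks az (lowest: -8).
Terminal value -8.

top -> North -> b -> q -> az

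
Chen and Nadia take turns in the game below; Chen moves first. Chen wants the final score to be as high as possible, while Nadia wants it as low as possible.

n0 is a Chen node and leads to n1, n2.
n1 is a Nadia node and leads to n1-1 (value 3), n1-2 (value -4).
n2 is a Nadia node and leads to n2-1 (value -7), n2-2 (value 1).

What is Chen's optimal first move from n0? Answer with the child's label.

n1 (Nadia): min(3, -4) = -4
n2 (Nadia): min(-7, 1) = -7
n0 (Chen): max(-4, -7) = -4
Chen at n0 wants the highest of {n1=-4, n2=-7}, so chooses n1.

n1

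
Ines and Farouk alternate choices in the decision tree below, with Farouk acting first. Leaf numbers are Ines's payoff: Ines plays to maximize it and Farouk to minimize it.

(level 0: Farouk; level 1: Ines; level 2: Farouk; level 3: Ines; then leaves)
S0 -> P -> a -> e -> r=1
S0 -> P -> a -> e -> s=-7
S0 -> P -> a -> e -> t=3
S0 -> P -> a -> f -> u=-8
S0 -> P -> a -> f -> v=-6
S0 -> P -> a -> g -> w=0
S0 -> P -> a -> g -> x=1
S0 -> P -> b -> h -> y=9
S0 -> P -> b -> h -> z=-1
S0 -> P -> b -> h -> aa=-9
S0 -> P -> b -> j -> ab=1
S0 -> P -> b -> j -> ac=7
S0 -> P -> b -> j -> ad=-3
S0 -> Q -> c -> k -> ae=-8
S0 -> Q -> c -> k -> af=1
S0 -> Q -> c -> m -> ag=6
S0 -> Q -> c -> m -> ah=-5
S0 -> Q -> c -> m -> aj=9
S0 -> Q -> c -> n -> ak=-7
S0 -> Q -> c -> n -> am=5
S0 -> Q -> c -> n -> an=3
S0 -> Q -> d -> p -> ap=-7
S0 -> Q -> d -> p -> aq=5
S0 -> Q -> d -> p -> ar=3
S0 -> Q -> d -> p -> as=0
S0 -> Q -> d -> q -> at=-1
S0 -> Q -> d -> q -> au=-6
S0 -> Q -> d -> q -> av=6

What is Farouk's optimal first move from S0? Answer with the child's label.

Q

e (Ines): max(1, -7, 3) = 3
f (Ines): max(-8, -6) = -6
g (Ines): max(0, 1) = 1
a (Farouk): min(3, -6, 1) = -6
h (Ines): max(9, -1, -9) = 9
j (Ines): max(1, 7, -3) = 7
b (Farouk): min(9, 7) = 7
P (Ines): max(-6, 7) = 7
k (Ines): max(-8, 1) = 1
m (Ines): max(6, -5, 9) = 9
n (Ines): max(-7, 5, 3) = 5
c (Farouk): min(1, 9, 5) = 1
p (Ines): max(-7, 5, 3, 0) = 5
q (Ines): max(-1, -6, 6) = 6
d (Farouk): min(5, 6) = 5
Q (Ines): max(1, 5) = 5
S0 (Farouk): min(7, 5) = 5
Farouk at S0 wants the lowest of {P=7, Q=5}, so chooses Q.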